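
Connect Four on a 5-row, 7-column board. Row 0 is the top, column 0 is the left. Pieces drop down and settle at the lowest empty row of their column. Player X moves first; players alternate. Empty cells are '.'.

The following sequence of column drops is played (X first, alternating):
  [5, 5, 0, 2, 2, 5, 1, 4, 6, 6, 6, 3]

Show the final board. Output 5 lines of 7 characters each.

Answer: .......
.......
.....OX
..X..OO
XXOOOXX

Derivation:
Move 1: X drops in col 5, lands at row 4
Move 2: O drops in col 5, lands at row 3
Move 3: X drops in col 0, lands at row 4
Move 4: O drops in col 2, lands at row 4
Move 5: X drops in col 2, lands at row 3
Move 6: O drops in col 5, lands at row 2
Move 7: X drops in col 1, lands at row 4
Move 8: O drops in col 4, lands at row 4
Move 9: X drops in col 6, lands at row 4
Move 10: O drops in col 6, lands at row 3
Move 11: X drops in col 6, lands at row 2
Move 12: O drops in col 3, lands at row 4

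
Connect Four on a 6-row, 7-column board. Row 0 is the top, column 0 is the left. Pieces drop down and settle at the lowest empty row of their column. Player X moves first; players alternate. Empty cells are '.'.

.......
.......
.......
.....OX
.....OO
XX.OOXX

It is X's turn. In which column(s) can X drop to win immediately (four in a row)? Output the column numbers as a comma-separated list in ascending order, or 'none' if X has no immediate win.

col 0: drop X → no win
col 1: drop X → no win
col 2: drop X → no win
col 3: drop X → no win
col 4: drop X → no win
col 5: drop X → no win
col 6: drop X → no win

Answer: none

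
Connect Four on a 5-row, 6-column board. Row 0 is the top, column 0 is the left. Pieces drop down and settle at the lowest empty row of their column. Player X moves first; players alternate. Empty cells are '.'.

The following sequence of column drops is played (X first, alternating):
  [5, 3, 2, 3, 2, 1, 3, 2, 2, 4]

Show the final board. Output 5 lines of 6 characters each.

Answer: ......
..X...
..OX..
..XO..
.OXOOX

Derivation:
Move 1: X drops in col 5, lands at row 4
Move 2: O drops in col 3, lands at row 4
Move 3: X drops in col 2, lands at row 4
Move 4: O drops in col 3, lands at row 3
Move 5: X drops in col 2, lands at row 3
Move 6: O drops in col 1, lands at row 4
Move 7: X drops in col 3, lands at row 2
Move 8: O drops in col 2, lands at row 2
Move 9: X drops in col 2, lands at row 1
Move 10: O drops in col 4, lands at row 4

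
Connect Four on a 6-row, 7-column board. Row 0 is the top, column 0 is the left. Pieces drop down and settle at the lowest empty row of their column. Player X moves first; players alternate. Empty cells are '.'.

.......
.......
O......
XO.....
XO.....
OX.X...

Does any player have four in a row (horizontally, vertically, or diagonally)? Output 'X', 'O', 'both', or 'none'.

none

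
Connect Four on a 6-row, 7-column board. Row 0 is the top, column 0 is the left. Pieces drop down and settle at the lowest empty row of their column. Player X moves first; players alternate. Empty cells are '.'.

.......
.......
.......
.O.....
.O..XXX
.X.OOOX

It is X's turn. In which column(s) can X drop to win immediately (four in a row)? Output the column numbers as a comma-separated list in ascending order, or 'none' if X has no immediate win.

col 0: drop X → no win
col 1: drop X → no win
col 2: drop X → no win
col 3: drop X → WIN!
col 4: drop X → no win
col 5: drop X → no win
col 6: drop X → no win

Answer: 3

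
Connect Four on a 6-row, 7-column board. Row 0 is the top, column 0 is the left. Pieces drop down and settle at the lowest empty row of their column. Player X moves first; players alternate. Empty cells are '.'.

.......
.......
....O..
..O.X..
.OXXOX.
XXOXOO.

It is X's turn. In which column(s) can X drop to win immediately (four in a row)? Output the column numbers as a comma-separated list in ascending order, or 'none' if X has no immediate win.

Answer: none

Derivation:
col 0: drop X → no win
col 1: drop X → no win
col 2: drop X → no win
col 3: drop X → no win
col 4: drop X → no win
col 5: drop X → no win
col 6: drop X → no win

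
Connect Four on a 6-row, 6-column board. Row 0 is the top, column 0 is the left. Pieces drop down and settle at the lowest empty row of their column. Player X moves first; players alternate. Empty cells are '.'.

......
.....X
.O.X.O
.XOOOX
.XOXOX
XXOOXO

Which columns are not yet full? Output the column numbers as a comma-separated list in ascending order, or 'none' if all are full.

col 0: top cell = '.' → open
col 1: top cell = '.' → open
col 2: top cell = '.' → open
col 3: top cell = '.' → open
col 4: top cell = '.' → open
col 5: top cell = '.' → open

Answer: 0,1,2,3,4,5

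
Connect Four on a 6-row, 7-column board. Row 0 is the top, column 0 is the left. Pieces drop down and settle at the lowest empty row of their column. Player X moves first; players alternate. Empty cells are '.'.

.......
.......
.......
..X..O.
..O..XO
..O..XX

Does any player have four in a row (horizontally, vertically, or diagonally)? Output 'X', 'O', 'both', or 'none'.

none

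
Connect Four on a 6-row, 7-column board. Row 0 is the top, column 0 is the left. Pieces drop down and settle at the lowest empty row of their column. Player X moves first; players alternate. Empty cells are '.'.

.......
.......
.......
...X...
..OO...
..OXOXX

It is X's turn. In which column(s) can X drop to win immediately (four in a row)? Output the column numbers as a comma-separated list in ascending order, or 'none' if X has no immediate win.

Answer: none

Derivation:
col 0: drop X → no win
col 1: drop X → no win
col 2: drop X → no win
col 3: drop X → no win
col 4: drop X → no win
col 5: drop X → no win
col 6: drop X → no win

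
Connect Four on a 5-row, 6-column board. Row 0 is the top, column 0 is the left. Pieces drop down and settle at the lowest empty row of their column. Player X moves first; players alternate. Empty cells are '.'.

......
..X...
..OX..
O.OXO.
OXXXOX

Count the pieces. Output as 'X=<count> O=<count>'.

X=7 O=6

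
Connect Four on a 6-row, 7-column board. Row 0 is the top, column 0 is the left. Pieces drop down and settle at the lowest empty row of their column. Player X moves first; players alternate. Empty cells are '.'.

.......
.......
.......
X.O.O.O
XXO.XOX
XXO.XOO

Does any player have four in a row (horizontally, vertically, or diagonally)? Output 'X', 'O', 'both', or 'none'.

none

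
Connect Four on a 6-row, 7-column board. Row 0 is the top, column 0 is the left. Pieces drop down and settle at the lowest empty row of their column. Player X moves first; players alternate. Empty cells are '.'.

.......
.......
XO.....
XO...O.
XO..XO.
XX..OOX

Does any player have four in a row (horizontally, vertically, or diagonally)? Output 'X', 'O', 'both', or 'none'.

X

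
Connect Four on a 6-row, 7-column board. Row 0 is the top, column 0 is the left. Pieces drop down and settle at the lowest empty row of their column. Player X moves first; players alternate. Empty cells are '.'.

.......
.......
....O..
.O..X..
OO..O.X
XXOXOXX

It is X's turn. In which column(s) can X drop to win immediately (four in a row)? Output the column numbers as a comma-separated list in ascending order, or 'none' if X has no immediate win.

col 0: drop X → no win
col 1: drop X → no win
col 2: drop X → no win
col 3: drop X → no win
col 4: drop X → no win
col 5: drop X → no win
col 6: drop X → no win

Answer: none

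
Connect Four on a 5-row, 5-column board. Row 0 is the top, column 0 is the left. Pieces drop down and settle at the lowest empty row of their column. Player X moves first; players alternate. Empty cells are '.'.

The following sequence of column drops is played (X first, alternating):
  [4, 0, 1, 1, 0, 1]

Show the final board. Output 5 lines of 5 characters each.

Answer: .....
.....
.O...
XO...
OX..X

Derivation:
Move 1: X drops in col 4, lands at row 4
Move 2: O drops in col 0, lands at row 4
Move 3: X drops in col 1, lands at row 4
Move 4: O drops in col 1, lands at row 3
Move 5: X drops in col 0, lands at row 3
Move 6: O drops in col 1, lands at row 2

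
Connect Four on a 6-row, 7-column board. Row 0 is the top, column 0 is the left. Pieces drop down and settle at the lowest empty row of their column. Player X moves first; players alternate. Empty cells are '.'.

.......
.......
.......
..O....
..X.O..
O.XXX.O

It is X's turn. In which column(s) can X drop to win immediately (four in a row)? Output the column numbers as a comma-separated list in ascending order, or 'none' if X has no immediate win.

Answer: 1,5

Derivation:
col 0: drop X → no win
col 1: drop X → WIN!
col 2: drop X → no win
col 3: drop X → no win
col 4: drop X → no win
col 5: drop X → WIN!
col 6: drop X → no win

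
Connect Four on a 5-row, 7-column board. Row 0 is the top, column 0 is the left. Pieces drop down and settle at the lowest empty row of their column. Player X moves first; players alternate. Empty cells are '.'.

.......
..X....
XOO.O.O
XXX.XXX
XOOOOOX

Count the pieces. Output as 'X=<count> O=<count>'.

X=10 O=9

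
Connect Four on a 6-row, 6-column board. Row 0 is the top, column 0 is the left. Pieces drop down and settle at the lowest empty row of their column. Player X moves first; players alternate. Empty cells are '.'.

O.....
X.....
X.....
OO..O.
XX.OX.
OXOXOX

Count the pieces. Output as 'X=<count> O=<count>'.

X=8 O=8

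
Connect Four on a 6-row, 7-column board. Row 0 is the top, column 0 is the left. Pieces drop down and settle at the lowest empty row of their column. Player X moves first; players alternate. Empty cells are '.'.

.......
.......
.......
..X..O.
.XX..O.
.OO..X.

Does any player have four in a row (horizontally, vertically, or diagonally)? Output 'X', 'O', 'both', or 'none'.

none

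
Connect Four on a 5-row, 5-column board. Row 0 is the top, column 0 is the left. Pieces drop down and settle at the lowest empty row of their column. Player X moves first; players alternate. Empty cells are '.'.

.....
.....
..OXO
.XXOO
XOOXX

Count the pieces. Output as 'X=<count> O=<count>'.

X=6 O=6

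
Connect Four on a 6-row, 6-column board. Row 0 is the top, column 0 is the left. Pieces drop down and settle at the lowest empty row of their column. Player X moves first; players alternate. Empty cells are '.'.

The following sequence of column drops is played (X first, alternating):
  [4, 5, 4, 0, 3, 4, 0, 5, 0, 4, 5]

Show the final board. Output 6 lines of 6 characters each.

Answer: ......
......
....O.
X...OX
X...XO
O..XXO

Derivation:
Move 1: X drops in col 4, lands at row 5
Move 2: O drops in col 5, lands at row 5
Move 3: X drops in col 4, lands at row 4
Move 4: O drops in col 0, lands at row 5
Move 5: X drops in col 3, lands at row 5
Move 6: O drops in col 4, lands at row 3
Move 7: X drops in col 0, lands at row 4
Move 8: O drops in col 5, lands at row 4
Move 9: X drops in col 0, lands at row 3
Move 10: O drops in col 4, lands at row 2
Move 11: X drops in col 5, lands at row 3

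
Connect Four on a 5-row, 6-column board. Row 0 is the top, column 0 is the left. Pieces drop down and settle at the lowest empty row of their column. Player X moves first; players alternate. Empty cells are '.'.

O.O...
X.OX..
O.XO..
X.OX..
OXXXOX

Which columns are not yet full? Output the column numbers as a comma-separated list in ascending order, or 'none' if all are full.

col 0: top cell = 'O' → FULL
col 1: top cell = '.' → open
col 2: top cell = 'O' → FULL
col 3: top cell = '.' → open
col 4: top cell = '.' → open
col 5: top cell = '.' → open

Answer: 1,3,4,5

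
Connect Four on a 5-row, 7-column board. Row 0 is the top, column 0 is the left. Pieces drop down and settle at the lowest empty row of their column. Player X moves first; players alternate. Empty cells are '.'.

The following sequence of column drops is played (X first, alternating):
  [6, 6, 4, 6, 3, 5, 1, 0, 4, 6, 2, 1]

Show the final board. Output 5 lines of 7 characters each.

Move 1: X drops in col 6, lands at row 4
Move 2: O drops in col 6, lands at row 3
Move 3: X drops in col 4, lands at row 4
Move 4: O drops in col 6, lands at row 2
Move 5: X drops in col 3, lands at row 4
Move 6: O drops in col 5, lands at row 4
Move 7: X drops in col 1, lands at row 4
Move 8: O drops in col 0, lands at row 4
Move 9: X drops in col 4, lands at row 3
Move 10: O drops in col 6, lands at row 1
Move 11: X drops in col 2, lands at row 4
Move 12: O drops in col 1, lands at row 3

Answer: .......
......O
......O
.O..X.O
OXXXXOX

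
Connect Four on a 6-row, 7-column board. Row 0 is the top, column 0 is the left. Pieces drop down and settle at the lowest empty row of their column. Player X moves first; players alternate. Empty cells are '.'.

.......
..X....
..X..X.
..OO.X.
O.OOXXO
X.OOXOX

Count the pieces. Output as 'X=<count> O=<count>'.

X=9 O=9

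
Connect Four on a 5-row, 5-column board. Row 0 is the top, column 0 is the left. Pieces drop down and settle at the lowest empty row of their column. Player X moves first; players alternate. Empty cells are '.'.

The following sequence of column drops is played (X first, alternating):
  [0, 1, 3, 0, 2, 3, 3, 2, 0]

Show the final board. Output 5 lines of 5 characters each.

Answer: .....
.....
X..X.
O.OO.
XOXX.

Derivation:
Move 1: X drops in col 0, lands at row 4
Move 2: O drops in col 1, lands at row 4
Move 3: X drops in col 3, lands at row 4
Move 4: O drops in col 0, lands at row 3
Move 5: X drops in col 2, lands at row 4
Move 6: O drops in col 3, lands at row 3
Move 7: X drops in col 3, lands at row 2
Move 8: O drops in col 2, lands at row 3
Move 9: X drops in col 0, lands at row 2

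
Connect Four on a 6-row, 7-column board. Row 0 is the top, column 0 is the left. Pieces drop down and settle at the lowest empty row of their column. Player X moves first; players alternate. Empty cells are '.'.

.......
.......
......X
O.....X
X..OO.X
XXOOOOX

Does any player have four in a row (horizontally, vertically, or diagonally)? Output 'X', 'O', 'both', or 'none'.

both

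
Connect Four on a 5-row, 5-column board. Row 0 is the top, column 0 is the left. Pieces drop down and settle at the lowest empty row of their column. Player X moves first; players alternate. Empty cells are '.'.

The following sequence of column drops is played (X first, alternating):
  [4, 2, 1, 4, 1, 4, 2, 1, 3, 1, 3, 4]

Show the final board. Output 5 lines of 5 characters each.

Move 1: X drops in col 4, lands at row 4
Move 2: O drops in col 2, lands at row 4
Move 3: X drops in col 1, lands at row 4
Move 4: O drops in col 4, lands at row 3
Move 5: X drops in col 1, lands at row 3
Move 6: O drops in col 4, lands at row 2
Move 7: X drops in col 2, lands at row 3
Move 8: O drops in col 1, lands at row 2
Move 9: X drops in col 3, lands at row 4
Move 10: O drops in col 1, lands at row 1
Move 11: X drops in col 3, lands at row 3
Move 12: O drops in col 4, lands at row 1

Answer: .....
.O..O
.O..O
.XXXO
.XOXX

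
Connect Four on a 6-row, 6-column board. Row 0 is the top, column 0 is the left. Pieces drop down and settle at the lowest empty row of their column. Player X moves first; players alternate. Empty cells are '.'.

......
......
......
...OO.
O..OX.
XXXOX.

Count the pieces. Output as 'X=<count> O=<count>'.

X=5 O=5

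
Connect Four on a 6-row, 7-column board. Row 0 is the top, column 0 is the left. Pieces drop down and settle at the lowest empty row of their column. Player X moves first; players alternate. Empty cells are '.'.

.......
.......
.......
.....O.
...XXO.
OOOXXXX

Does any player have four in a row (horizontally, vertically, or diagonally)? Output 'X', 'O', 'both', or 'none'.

X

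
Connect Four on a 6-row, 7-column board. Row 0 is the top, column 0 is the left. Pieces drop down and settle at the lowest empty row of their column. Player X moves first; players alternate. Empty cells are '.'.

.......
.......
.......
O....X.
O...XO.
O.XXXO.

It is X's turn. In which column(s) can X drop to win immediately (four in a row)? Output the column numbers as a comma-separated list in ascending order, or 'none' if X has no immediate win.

Answer: 1

Derivation:
col 0: drop X → no win
col 1: drop X → WIN!
col 2: drop X → no win
col 3: drop X → no win
col 4: drop X → no win
col 5: drop X → no win
col 6: drop X → no win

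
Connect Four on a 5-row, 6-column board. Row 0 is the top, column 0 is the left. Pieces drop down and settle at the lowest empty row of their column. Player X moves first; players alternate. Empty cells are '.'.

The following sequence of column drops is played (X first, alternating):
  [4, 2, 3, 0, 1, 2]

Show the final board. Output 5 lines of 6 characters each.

Answer: ......
......
......
..O...
OXOXX.

Derivation:
Move 1: X drops in col 4, lands at row 4
Move 2: O drops in col 2, lands at row 4
Move 3: X drops in col 3, lands at row 4
Move 4: O drops in col 0, lands at row 4
Move 5: X drops in col 1, lands at row 4
Move 6: O drops in col 2, lands at row 3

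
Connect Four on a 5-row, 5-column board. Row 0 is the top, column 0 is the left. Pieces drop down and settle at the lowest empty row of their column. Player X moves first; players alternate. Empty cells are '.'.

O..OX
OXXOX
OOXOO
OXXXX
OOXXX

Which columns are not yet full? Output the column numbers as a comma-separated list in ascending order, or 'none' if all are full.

Answer: 1,2

Derivation:
col 0: top cell = 'O' → FULL
col 1: top cell = '.' → open
col 2: top cell = '.' → open
col 3: top cell = 'O' → FULL
col 4: top cell = 'X' → FULL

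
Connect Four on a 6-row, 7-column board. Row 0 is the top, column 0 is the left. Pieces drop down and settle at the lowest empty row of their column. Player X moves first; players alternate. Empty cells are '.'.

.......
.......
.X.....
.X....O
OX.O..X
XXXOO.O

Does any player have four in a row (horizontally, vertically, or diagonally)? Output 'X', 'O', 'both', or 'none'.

X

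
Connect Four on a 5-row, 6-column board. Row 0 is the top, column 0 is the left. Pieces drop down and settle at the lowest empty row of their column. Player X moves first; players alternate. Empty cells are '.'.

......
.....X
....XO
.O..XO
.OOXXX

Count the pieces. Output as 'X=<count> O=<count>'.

X=6 O=5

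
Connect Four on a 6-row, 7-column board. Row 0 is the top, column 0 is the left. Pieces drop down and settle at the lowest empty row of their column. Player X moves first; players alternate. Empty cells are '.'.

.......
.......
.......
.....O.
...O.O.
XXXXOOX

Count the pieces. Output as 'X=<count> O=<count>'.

X=5 O=5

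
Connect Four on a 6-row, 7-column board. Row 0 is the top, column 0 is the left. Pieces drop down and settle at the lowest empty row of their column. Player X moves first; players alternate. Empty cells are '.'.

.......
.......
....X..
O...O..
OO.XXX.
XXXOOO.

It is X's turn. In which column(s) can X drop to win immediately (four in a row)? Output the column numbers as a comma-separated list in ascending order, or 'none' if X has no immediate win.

Answer: 2

Derivation:
col 0: drop X → no win
col 1: drop X → no win
col 2: drop X → WIN!
col 3: drop X → no win
col 4: drop X → no win
col 5: drop X → no win
col 6: drop X → no win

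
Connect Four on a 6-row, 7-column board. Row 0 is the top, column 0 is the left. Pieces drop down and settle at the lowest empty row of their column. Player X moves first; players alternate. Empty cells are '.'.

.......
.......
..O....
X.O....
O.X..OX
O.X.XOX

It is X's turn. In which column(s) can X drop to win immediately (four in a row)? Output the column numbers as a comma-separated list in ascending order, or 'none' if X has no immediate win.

Answer: none

Derivation:
col 0: drop X → no win
col 1: drop X → no win
col 2: drop X → no win
col 3: drop X → no win
col 4: drop X → no win
col 5: drop X → no win
col 6: drop X → no win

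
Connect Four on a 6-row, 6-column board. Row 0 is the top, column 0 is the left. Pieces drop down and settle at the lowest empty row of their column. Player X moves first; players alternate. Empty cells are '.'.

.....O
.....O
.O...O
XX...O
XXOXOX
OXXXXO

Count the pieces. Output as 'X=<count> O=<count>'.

X=10 O=9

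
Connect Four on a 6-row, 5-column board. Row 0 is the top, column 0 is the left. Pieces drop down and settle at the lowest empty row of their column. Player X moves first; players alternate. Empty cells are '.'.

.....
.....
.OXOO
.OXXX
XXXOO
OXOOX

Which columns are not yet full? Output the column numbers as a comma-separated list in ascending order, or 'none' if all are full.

Answer: 0,1,2,3,4

Derivation:
col 0: top cell = '.' → open
col 1: top cell = '.' → open
col 2: top cell = '.' → open
col 3: top cell = '.' → open
col 4: top cell = '.' → open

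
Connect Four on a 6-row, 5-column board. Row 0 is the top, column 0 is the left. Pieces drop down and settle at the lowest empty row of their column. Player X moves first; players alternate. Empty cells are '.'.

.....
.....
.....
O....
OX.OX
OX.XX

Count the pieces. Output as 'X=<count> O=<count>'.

X=5 O=4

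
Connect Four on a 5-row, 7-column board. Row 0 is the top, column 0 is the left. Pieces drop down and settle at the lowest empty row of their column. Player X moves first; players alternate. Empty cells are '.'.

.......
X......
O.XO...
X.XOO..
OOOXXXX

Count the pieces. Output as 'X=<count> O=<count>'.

X=8 O=7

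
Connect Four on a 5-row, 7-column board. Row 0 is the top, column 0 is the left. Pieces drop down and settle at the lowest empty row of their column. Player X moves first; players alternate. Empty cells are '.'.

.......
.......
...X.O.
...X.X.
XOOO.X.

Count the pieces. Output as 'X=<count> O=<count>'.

X=5 O=4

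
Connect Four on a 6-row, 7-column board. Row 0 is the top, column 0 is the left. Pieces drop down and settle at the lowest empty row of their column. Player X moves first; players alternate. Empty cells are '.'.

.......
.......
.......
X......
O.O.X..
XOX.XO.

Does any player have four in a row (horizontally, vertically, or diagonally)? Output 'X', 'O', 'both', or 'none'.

none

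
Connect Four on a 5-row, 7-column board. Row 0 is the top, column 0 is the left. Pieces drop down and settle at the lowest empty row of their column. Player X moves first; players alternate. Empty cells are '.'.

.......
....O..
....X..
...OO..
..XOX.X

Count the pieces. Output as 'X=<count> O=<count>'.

X=4 O=4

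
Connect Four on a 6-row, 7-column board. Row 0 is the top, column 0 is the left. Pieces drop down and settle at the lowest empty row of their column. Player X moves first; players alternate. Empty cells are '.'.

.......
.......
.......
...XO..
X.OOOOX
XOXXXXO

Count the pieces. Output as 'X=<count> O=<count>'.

X=8 O=7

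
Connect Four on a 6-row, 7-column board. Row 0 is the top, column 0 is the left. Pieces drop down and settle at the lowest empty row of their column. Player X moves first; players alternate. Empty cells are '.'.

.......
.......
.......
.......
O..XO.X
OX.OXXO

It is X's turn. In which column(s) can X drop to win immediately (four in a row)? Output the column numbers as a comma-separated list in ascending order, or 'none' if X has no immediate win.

Answer: none

Derivation:
col 0: drop X → no win
col 1: drop X → no win
col 2: drop X → no win
col 3: drop X → no win
col 4: drop X → no win
col 5: drop X → no win
col 6: drop X → no win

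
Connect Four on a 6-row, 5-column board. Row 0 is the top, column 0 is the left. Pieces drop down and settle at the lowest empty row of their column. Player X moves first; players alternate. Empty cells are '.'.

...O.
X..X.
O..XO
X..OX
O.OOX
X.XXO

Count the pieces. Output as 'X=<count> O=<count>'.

X=9 O=8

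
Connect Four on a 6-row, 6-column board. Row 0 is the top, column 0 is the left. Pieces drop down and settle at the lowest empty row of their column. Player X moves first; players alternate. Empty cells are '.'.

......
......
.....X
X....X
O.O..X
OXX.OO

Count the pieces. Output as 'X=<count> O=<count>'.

X=6 O=5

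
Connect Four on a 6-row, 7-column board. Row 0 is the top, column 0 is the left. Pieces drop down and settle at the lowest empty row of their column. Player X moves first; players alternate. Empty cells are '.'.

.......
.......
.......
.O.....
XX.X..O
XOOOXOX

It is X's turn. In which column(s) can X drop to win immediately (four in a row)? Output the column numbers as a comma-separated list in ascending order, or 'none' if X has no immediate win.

Answer: 2

Derivation:
col 0: drop X → no win
col 1: drop X → no win
col 2: drop X → WIN!
col 3: drop X → no win
col 4: drop X → no win
col 5: drop X → no win
col 6: drop X → no win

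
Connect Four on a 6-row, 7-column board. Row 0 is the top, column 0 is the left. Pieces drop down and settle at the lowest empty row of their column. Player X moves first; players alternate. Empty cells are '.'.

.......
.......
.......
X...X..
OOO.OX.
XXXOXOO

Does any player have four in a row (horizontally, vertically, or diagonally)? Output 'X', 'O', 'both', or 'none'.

none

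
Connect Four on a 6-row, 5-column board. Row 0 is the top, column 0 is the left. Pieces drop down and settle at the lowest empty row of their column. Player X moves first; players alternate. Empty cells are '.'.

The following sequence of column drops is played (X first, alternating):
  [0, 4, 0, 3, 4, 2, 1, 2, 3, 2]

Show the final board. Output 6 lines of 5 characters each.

Answer: .....
.....
.....
..O..
X.OXX
XXOOO

Derivation:
Move 1: X drops in col 0, lands at row 5
Move 2: O drops in col 4, lands at row 5
Move 3: X drops in col 0, lands at row 4
Move 4: O drops in col 3, lands at row 5
Move 5: X drops in col 4, lands at row 4
Move 6: O drops in col 2, lands at row 5
Move 7: X drops in col 1, lands at row 5
Move 8: O drops in col 2, lands at row 4
Move 9: X drops in col 3, lands at row 4
Move 10: O drops in col 2, lands at row 3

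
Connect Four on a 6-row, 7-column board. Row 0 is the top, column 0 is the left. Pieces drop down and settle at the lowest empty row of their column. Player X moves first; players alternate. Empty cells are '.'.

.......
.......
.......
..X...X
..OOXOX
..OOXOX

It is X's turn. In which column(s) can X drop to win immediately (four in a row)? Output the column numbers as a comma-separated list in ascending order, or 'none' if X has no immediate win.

col 0: drop X → no win
col 1: drop X → no win
col 2: drop X → no win
col 3: drop X → no win
col 4: drop X → no win
col 5: drop X → no win
col 6: drop X → WIN!

Answer: 6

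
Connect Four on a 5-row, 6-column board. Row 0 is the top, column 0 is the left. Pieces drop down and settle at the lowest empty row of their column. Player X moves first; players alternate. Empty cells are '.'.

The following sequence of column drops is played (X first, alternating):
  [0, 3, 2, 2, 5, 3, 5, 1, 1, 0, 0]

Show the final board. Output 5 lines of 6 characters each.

Move 1: X drops in col 0, lands at row 4
Move 2: O drops in col 3, lands at row 4
Move 3: X drops in col 2, lands at row 4
Move 4: O drops in col 2, lands at row 3
Move 5: X drops in col 5, lands at row 4
Move 6: O drops in col 3, lands at row 3
Move 7: X drops in col 5, lands at row 3
Move 8: O drops in col 1, lands at row 4
Move 9: X drops in col 1, lands at row 3
Move 10: O drops in col 0, lands at row 3
Move 11: X drops in col 0, lands at row 2

Answer: ......
......
X.....
OXOO.X
XOXO.X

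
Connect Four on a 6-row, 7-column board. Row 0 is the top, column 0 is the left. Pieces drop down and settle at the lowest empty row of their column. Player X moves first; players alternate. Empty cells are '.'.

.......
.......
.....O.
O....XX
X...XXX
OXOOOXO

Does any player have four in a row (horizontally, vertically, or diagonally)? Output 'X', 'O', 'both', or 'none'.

none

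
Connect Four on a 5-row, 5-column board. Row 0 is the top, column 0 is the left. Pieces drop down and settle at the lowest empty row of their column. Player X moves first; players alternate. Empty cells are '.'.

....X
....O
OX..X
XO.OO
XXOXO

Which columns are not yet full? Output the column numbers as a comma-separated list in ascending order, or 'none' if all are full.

col 0: top cell = '.' → open
col 1: top cell = '.' → open
col 2: top cell = '.' → open
col 3: top cell = '.' → open
col 4: top cell = 'X' → FULL

Answer: 0,1,2,3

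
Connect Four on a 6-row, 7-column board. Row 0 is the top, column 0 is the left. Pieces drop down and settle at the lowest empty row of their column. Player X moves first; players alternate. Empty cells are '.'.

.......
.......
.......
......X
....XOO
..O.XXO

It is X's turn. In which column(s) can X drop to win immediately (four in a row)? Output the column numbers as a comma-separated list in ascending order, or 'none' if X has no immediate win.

col 0: drop X → no win
col 1: drop X → no win
col 2: drop X → no win
col 3: drop X → no win
col 4: drop X → no win
col 5: drop X → no win
col 6: drop X → no win

Answer: none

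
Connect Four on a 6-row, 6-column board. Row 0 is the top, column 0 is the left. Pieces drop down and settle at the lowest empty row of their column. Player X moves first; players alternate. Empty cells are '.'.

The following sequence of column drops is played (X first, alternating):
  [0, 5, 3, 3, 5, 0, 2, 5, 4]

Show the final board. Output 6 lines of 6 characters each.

Answer: ......
......
......
.....O
O..O.X
X.XXXO

Derivation:
Move 1: X drops in col 0, lands at row 5
Move 2: O drops in col 5, lands at row 5
Move 3: X drops in col 3, lands at row 5
Move 4: O drops in col 3, lands at row 4
Move 5: X drops in col 5, lands at row 4
Move 6: O drops in col 0, lands at row 4
Move 7: X drops in col 2, lands at row 5
Move 8: O drops in col 5, lands at row 3
Move 9: X drops in col 4, lands at row 5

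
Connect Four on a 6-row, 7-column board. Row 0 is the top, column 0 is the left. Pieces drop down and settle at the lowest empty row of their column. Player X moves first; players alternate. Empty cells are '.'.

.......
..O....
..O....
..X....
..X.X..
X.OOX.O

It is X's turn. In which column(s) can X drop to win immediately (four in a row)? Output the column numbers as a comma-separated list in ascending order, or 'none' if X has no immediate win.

col 0: drop X → no win
col 1: drop X → no win
col 2: drop X → no win
col 3: drop X → no win
col 4: drop X → no win
col 5: drop X → no win
col 6: drop X → no win

Answer: none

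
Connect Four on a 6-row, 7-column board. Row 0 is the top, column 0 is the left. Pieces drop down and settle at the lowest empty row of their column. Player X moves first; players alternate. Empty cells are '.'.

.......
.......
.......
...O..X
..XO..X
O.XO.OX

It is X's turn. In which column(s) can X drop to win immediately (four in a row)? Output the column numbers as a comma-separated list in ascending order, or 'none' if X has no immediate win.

Answer: 6

Derivation:
col 0: drop X → no win
col 1: drop X → no win
col 2: drop X → no win
col 3: drop X → no win
col 4: drop X → no win
col 5: drop X → no win
col 6: drop X → WIN!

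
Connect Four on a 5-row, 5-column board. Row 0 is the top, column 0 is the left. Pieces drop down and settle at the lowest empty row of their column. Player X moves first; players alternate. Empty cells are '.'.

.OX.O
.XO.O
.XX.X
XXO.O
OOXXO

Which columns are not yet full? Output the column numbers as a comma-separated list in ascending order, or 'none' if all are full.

col 0: top cell = '.' → open
col 1: top cell = 'O' → FULL
col 2: top cell = 'X' → FULL
col 3: top cell = '.' → open
col 4: top cell = 'O' → FULL

Answer: 0,3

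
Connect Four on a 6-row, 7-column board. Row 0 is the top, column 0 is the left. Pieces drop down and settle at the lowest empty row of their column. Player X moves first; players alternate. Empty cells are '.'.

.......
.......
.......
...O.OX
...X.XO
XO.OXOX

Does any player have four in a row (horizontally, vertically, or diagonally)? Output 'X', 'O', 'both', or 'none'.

none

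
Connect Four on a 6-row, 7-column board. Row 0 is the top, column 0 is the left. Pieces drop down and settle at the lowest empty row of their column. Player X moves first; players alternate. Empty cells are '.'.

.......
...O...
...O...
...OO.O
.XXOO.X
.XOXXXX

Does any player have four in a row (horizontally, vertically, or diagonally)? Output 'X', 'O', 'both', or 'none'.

both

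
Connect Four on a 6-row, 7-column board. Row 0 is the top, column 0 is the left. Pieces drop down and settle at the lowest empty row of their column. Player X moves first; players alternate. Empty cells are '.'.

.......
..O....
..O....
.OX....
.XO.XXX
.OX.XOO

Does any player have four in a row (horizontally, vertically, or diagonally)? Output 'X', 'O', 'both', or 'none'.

none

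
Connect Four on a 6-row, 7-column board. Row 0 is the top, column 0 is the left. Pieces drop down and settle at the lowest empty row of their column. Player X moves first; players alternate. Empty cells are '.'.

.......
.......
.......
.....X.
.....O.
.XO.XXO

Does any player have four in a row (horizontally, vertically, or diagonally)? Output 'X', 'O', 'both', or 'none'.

none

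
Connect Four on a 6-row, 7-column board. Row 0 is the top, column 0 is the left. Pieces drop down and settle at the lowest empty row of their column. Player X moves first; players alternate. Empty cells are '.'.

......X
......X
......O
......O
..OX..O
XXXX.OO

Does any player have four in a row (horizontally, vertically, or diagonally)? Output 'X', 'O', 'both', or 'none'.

both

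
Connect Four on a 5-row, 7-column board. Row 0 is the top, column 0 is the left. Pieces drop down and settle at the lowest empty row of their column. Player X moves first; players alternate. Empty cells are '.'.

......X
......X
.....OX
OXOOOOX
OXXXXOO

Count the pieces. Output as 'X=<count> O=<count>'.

X=9 O=9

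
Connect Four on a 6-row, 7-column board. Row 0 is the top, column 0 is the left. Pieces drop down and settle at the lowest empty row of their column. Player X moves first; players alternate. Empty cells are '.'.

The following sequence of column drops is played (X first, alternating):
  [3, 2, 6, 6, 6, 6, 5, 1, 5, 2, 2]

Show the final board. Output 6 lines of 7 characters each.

Answer: .......
.......
......O
..X...X
..O..XO
.OOX.XX

Derivation:
Move 1: X drops in col 3, lands at row 5
Move 2: O drops in col 2, lands at row 5
Move 3: X drops in col 6, lands at row 5
Move 4: O drops in col 6, lands at row 4
Move 5: X drops in col 6, lands at row 3
Move 6: O drops in col 6, lands at row 2
Move 7: X drops in col 5, lands at row 5
Move 8: O drops in col 1, lands at row 5
Move 9: X drops in col 5, lands at row 4
Move 10: O drops in col 2, lands at row 4
Move 11: X drops in col 2, lands at row 3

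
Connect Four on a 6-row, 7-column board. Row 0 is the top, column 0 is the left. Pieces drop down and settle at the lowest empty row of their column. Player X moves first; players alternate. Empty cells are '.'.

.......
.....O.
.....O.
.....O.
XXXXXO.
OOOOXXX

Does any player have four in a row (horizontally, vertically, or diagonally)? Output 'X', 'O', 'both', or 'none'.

both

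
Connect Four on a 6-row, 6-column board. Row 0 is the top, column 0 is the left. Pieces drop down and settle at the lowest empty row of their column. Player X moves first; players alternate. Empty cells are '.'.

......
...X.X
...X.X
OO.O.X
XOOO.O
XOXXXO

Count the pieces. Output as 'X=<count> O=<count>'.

X=10 O=9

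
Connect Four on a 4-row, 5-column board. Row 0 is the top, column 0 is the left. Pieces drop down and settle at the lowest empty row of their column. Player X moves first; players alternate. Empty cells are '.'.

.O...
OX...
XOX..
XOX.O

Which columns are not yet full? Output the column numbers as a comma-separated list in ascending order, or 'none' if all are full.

col 0: top cell = '.' → open
col 1: top cell = 'O' → FULL
col 2: top cell = '.' → open
col 3: top cell = '.' → open
col 4: top cell = '.' → open

Answer: 0,2,3,4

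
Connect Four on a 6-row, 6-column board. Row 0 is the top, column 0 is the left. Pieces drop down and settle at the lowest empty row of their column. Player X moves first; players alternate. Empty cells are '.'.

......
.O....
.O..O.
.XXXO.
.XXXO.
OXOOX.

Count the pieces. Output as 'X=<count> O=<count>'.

X=8 O=8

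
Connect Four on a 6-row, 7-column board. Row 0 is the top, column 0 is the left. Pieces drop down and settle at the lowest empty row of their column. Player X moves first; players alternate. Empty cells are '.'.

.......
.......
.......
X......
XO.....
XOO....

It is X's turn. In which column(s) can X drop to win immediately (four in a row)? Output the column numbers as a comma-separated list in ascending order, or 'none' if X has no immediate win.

Answer: 0

Derivation:
col 0: drop X → WIN!
col 1: drop X → no win
col 2: drop X → no win
col 3: drop X → no win
col 4: drop X → no win
col 5: drop X → no win
col 6: drop X → no win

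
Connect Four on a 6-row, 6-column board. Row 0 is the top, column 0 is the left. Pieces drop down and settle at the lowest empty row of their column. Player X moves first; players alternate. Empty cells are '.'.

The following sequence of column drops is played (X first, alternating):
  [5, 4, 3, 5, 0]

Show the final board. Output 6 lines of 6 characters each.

Answer: ......
......
......
......
.....O
X..XOX

Derivation:
Move 1: X drops in col 5, lands at row 5
Move 2: O drops in col 4, lands at row 5
Move 3: X drops in col 3, lands at row 5
Move 4: O drops in col 5, lands at row 4
Move 5: X drops in col 0, lands at row 5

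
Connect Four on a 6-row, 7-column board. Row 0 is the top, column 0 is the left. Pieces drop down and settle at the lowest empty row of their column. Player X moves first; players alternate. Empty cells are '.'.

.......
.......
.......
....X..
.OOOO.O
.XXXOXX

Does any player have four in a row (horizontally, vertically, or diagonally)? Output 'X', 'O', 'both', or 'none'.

O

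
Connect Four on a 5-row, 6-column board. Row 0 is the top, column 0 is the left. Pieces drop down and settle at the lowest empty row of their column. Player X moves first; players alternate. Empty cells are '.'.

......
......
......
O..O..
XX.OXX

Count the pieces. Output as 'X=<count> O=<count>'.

X=4 O=3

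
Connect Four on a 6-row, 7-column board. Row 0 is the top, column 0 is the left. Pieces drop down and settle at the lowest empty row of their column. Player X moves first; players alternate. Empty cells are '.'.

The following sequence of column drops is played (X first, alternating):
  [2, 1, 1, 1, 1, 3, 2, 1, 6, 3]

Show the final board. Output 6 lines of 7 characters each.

Move 1: X drops in col 2, lands at row 5
Move 2: O drops in col 1, lands at row 5
Move 3: X drops in col 1, lands at row 4
Move 4: O drops in col 1, lands at row 3
Move 5: X drops in col 1, lands at row 2
Move 6: O drops in col 3, lands at row 5
Move 7: X drops in col 2, lands at row 4
Move 8: O drops in col 1, lands at row 1
Move 9: X drops in col 6, lands at row 5
Move 10: O drops in col 3, lands at row 4

Answer: .......
.O.....
.X.....
.O.....
.XXO...
.OXO..X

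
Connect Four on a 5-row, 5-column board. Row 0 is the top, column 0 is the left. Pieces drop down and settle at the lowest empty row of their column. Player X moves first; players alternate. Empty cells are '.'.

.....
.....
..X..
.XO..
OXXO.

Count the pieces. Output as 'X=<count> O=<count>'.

X=4 O=3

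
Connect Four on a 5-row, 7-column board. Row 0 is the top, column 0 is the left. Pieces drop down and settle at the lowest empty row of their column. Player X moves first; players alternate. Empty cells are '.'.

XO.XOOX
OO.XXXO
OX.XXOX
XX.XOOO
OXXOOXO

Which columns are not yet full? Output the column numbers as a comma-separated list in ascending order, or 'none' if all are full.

col 0: top cell = 'X' → FULL
col 1: top cell = 'O' → FULL
col 2: top cell = '.' → open
col 3: top cell = 'X' → FULL
col 4: top cell = 'O' → FULL
col 5: top cell = 'O' → FULL
col 6: top cell = 'X' → FULL

Answer: 2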